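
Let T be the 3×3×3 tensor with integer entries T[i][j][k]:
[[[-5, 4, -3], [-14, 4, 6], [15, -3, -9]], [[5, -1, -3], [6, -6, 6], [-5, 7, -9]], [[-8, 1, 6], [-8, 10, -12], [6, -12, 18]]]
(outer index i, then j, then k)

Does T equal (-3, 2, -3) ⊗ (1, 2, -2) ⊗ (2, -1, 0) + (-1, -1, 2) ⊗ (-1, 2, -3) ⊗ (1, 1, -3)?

Reconstruct entrywise from the claimed factors. For example, T[2,2,0] = 6 and Σₗ aₗ[2]bₗ[2]cₗ[0] = (-3)·(-2)·(2) + (2)·(-3)·(1) = 6; checking all 27 entries, every one matches. The claim holds.

Yes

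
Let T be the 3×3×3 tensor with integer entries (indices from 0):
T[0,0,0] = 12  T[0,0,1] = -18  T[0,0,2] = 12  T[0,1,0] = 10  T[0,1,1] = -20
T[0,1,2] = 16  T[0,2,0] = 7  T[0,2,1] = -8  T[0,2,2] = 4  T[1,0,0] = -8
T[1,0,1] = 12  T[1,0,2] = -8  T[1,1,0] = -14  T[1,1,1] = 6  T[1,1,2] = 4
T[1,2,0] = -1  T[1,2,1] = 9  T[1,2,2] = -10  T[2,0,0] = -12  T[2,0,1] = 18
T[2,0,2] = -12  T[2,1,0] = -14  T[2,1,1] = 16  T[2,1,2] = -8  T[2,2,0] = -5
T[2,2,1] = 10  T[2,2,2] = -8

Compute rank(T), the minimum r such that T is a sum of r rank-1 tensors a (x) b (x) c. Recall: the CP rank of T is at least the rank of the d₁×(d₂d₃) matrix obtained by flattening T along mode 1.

Lower bound: the mode-1 unfolding of T (rows indexed by i, columns by (j,k) = (0,0), (0,1), (0,2), (1,0), (1,1), (1,2), (2,0), (2,1), (2,2)) is [[12, -18, 12, 10, -20, 16, 7, -8, 4], [-8, 12, -8, -14, 6, 4, -1, 9, -10], [-12, 18, -12, -14, 16, -8, -5, 10, -8]].
There the 2×2 minor on rows i ∈ {0, 1}, columns (j,k) ∈ {(0,0), (1,0)} is det [[12, 10], [-8, -14]] = -88 ≠ 0, so this unfolding has rank ≥ 2; CP rank is at least every unfolding rank, so rank(T) ≥ 2. (This is only a lower bound: in general the CP rank may exceed every unfolding rank, so we still need to exhibit 2 rank-1 terms summing to T.)
Upper bound — finding two terms. Write S_k = T[:,:,k] for the frontal slices: S₀ = [[12, 10, 7], [-8, -14, -1], [-12, -14, -5]], S₁ = [[-18, -20, -8], [12, 6, 9], [18, 16, 10]], S₂ = [[12, 16, 4], [-8, 4, -10], [-12, -8, -8]].
If T = a₁ (x) b₁ (x) c₁ + a₂ (x) b₂ (x) c₂ then each S_k = c₁[k]·a₁b₁ᵀ + c₂[k]·a₂b₂ᵀ. S₀ and S₁ are linearly independent, so a₁b₁ᵀ and a₂b₂ᵀ must span the same plane of matrices: they are the rank-1 matrices of the form x·S₀ + y·S₁.
The 2×2 minor of x·S₀ + y·S₁ on rows {0,1}, columns {0,1} is −88·x² + 44·xy + 132·y² = (-44)·(2·x − 3·y)(x + y), vanishing at (x:y) = (3:2) and (1:-1).
M₁ = 3·S₀ + 2·S₁ = [[0, -10, 5], [0, -30, 15], [0, -10, 5]] = (-5)·[1, 3, 1][0, 2, -1]ᵀ and M₂ = S₀ − S₁ = [[30, 30, 15], [-20, -20, -10], [-30, -30, -15]] = 5·[3, -2, -3][2, 2, 1]ᵀ, so take a₁ = [1, 3, 1], b₁ = [0, 2, -1], a₂ = [3, -2, -3], b₂ = [2, 2, 1].
Each slice is an integer combination of E₁ = a₁b₁ᵀ and E₂ = a₂b₂ᵀ: S₀ = −E₁ + 2·E₂, S₁ = −E₁ − 3·E₂, S₂ = 2·E₁ + 2·E₂; reading off coefficients, c₁ = [-1, -1, 2] and c₂ = [2, -3, 2].
Hence T = [1, 3, 1] (x) [0, 2, -1] (x) [-1, -1, 2] + [3, -2, -3] (x) [2, 2, 1] (x) [2, -3, 2], so rank(T) ≤ 2.
These bounds meet, so rank(T) = 2.

2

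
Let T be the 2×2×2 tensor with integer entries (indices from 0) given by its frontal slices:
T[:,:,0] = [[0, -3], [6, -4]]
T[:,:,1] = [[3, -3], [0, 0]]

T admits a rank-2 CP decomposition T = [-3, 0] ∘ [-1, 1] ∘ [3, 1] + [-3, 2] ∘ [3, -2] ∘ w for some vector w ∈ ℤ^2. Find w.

w = [1, 0]

Subtract the known terms from T to get the rank-1 residual R = [-3, 2] ∘ [3, -2] ∘ w, so R[i,j,k] = a[i]·b[j]·w[k]. Pick indices with nonzero a[0]·b[0] = (-3)·(3) = -9. Only the fibre through (0,0,·) is needed: R[0,0,:] = T[0,0,:] − Σₗ aₗ[0]bₗ[0]cₗ = [0, 3] − (-3)·(-1)·[3, 1] = [-9, 0]. Then w[k] = R[0,0,k] / -9 for each k, giving w = [-9, 0] / -9 = [1, 0].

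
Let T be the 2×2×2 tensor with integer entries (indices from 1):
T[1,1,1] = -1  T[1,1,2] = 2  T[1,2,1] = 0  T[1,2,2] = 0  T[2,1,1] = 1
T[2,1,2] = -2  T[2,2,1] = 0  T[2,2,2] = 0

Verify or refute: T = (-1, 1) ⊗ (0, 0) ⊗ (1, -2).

Reconstruct entry (1,1,1) from the claimed factors: Σₗ aₗ[1]bₗ[1]cₗ[1] = (-1)·(0)·(1) = 0, but T[1,1,1] = -1. The claim is false.

No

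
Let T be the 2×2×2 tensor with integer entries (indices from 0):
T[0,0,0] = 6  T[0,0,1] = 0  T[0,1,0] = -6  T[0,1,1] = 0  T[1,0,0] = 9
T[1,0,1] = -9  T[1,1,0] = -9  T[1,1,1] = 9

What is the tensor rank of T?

Lower bound: the mode-3 unfolding of T (rows indexed by k, columns by (i,j) = (0,0), (0,1), (1,0), (1,1)) is [[6, -6, 9, -9], [0, 0, -9, 9]].
There the 2×2 minor on rows k ∈ {0, 1}, columns (i,j) ∈ {(0,0), (1,0)} is det [[6, 9], [0, -9]] = -54 ≠ 0, so this unfolding has rank ≥ 2; CP rank is at least every unfolding rank, so rank(T) ≥ 2. (Unfolding ranks only ever bound the CP rank from below — rank(T) can be strictly larger than all of them — so the matching upper bound has to come from an explicit 2-term decomposition.)
Upper bound — finding two terms. Every mode-2 slice of T is a multiple of one matrix: T[:,j,:] = b[j]·M with b = (1, -1) and M = [[6, 0], [9, -9]] (rows indexed by i, columns by k). So it suffices to write M as a sum of two rank-1 matrices.
Splitting M by its rows (i = 0, 1), M = (1, 0)(6, 0)ᵀ + (0, 1)(9, -9)ᵀ.
Hence T = (1, 0) ⊗ (1, -1) ⊗ (6, 0) + (0, 1) ⊗ (1, -1) ⊗ (9, -9), so rank(T) ≤ 2.
These bounds meet, so rank(T) = 2.

2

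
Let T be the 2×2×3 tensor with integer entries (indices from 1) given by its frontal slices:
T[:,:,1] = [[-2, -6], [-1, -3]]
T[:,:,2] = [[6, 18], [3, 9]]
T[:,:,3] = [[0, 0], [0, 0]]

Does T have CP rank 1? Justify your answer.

Yes

The mode-1 fibre T[:,1,1] = [-2, -1] gives a = [2, 1] (primitive direction); the mode-2 fibre T[1,:,1] = [-2, -6] gives b = [1, 3]; then c[k] = T[1,1,k] / (a[1]·b[1]) = [-2, 6, 0] / 2 = [-1, 3, 0].
Expanding [2, 1] (x) [1, 3] (x) [-1, 3, 0] reproduces all 12 entries of T, so T = [2, 1] (x) [1, 3] (x) [-1, 3, 0] and rank(T) ≤ 1.
Equivalently every frontal slice T[:,:,k] is c[k] times the rank-1 matrix [2, 1] (x) [1, 3]. So T has rank 1 (it is nonzero).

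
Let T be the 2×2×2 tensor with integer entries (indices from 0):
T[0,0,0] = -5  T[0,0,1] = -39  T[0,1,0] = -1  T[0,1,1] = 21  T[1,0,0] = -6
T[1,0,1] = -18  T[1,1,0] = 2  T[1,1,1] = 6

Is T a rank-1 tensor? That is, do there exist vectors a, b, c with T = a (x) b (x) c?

The mode-2 unfolding of T (rows indexed by j, columns by (i,k) = (0,0), (0,1), (1,0), (1,1)) is [[-5, -39, -6, -18], [-1, 21, 2, 6]].
There the 2×2 minor on rows j ∈ {0, 1}, columns (i,k) ∈ {(0,0), (0,1)} is det [[-5, -39], [-1, 21]] = -144 ≠ 0, so this unfolding has rank ≥ 2; CP rank is at least every unfolding rank, so rank(T) ≥ 2.
In particular rank(T) ≥ 2 > 1, so T is not rank-1.

No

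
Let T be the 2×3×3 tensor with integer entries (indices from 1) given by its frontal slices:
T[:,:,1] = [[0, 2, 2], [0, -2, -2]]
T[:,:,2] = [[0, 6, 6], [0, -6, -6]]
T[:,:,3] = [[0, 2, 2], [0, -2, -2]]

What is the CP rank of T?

Lower bound: T ≠ 0 (e.g. T[1,2,1] = 2), so rank(T) ≥ 1.
Upper bound: the mode-1 fibre T[:,2,1] = [2, -2] gives a = (1, -1) (primitive direction); the mode-2 fibre T[1,:,1] = [0, 2, 2] gives b = (0, 1, 1); then c[k] = T[1,2,k] / (a[1]·b[2]) = [2, 6, 2] / 1 = (2, 6, 2).
Expanding (1, -1) (x) (0, 1, 1) (x) (2, 6, 2) reproduces all 18 entries of T, so T = (1, -1) (x) (0, 1, 1) (x) (2, 6, 2) and rank(T) ≤ 1.
These bounds meet, so rank(T) = 1.

1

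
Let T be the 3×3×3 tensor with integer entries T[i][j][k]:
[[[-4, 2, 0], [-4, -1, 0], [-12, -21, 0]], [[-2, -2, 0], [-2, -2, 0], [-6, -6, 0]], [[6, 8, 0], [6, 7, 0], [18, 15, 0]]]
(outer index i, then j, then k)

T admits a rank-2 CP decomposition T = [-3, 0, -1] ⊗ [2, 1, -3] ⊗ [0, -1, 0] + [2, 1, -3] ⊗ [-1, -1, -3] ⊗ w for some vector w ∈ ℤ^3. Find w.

Subtract the known terms from T to get the rank-1 residual R = [2, 1, -3] ⊗ [-1, -1, -3] ⊗ w, so R[i,j,k] = a[i]·b[j]·w[k]. Pick indices with nonzero a[0]·b[0] = (2)·(-1) = -2. Only the fibre through (0,0,·) is needed: R[0,0,:] = T[0,0,:] − Σₗ aₗ[0]bₗ[0]cₗ = [-4, 2, 0] − (-3)·(2)·[0, -1, 0] = [-4, -4, 0]. Then w[k] = R[0,0,k] / -2 for each k, giving w = [-4, -4, 0] / -2 = [2, 2, 0].

w = [2, 2, 0]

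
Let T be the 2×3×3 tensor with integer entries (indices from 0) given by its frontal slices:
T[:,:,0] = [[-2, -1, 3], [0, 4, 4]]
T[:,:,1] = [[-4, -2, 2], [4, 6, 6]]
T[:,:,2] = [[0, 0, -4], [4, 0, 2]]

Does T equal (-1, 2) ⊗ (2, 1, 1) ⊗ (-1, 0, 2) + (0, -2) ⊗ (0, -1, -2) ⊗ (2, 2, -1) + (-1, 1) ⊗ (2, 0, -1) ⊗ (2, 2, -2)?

No

Reconstruct entry (0,1,0) from the claimed factors: Σₗ aₗ[0]bₗ[1]cₗ[0] = (-1)·(1)·(-1) + (0)·(-1)·(2) + (-1)·(0)·(2) = 1, but T[0,1,0] = -1. The claim is false.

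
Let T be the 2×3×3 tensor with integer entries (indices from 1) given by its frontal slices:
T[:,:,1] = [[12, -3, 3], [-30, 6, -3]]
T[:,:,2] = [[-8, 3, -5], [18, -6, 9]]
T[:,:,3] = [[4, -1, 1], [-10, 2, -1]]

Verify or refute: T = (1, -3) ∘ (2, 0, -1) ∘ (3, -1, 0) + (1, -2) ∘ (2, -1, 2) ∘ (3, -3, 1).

Reconstruct entry (1,1,3) from the claimed factors: Σₗ aₗ[1]bₗ[1]cₗ[3] = (1)·(2)·(0) + (1)·(2)·(1) = 2, but T[1,1,3] = 4. The claim is false.

No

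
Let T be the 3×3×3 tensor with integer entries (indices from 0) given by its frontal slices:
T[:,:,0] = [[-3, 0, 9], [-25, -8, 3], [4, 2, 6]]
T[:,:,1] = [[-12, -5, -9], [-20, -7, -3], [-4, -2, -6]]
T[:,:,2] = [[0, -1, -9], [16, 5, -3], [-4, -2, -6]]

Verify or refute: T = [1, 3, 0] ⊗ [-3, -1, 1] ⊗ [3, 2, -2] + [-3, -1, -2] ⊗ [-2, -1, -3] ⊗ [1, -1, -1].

No

Reconstruct entry (0,2,0) from the claimed factors: Σₗ aₗ[0]bₗ[2]cₗ[0] = (1)·(1)·(3) + (-3)·(-3)·(1) = 12, but T[0,2,0] = 9. The claim is false.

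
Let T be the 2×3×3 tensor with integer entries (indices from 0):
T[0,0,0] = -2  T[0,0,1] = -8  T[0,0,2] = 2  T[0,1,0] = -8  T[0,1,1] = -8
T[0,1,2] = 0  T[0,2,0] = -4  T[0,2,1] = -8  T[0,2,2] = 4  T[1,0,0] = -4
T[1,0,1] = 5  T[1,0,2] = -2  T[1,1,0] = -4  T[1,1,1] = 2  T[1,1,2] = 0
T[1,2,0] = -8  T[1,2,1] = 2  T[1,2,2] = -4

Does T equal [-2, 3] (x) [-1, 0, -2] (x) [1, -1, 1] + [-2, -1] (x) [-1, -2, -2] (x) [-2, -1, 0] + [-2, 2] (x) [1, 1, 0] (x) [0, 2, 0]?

No

Reconstruct entry (1,0,0) from the claimed factors: Σₗ aₗ[1]bₗ[0]cₗ[0] = (3)·(-1)·(1) + (-1)·(-1)·(-2) + (2)·(1)·(0) = -5, but T[1,0,0] = -4. The claim is false.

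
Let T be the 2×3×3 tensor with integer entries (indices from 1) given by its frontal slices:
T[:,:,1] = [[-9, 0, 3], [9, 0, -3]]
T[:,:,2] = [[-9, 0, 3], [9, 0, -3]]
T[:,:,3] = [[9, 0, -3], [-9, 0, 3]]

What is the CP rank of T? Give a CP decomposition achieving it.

rank(T) = 1

Lower bound: T ≠ 0 (e.g. T[1,1,1] = -9), so rank(T) ≥ 1.
Upper bound: if T = a ⊗ b ⊗ c then every fibre of T is a multiple of the corresponding factor, so read the factors off the fibres through the nonzero entry T[1,1,1] = -9.
The mode-1 fibre T[:,1,1] = [-9, 9] gives a = [1, -1] (primitive direction); the mode-2 fibre T[1,:,1] = [-9, 0, 3] gives b = [3, 0, -1]; then c[k] = T[1,1,k] / (a[1]·b[1]) = [-9, -9, 9] / 3 = [-3, -3, 3].
Expanding [1, -1] ⊗ [3, 0, -1] ⊗ [-3, -3, 3] reproduces all 18 entries of T, so T = [1, -1] ⊗ [3, 0, -1] ⊗ [-3, -3, 3] and rank(T) ≤ 1.
These bounds meet, so rank(T) = 1.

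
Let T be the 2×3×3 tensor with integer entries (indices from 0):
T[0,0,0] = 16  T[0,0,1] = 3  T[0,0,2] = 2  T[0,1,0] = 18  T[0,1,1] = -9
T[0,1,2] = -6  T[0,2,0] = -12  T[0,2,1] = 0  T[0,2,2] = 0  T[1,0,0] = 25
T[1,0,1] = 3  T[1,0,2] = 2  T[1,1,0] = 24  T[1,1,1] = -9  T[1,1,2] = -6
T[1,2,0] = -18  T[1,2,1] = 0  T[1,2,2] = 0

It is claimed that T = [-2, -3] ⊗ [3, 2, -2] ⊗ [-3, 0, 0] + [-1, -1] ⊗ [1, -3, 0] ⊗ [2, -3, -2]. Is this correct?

Reconstruct entrywise from the claimed factors. For example, T[1,2,0] = -18 and Σₗ aₗ[1]bₗ[2]cₗ[0] = (-3)·(-2)·(-3) + (-1)·(0)·(2) = -18; checking all 18 entries, every one matches. The claim holds.

Yes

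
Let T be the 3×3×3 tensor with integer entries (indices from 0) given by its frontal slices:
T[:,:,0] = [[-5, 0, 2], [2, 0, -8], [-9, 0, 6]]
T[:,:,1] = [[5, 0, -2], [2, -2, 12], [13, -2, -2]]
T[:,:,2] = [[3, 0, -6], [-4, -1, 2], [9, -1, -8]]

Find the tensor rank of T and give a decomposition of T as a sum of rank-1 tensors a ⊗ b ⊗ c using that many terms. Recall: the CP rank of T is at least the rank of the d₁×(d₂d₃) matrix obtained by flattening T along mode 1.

Lower bound: the mode-2 unfolding of T (rows indexed by j, columns by (i,k) = (0,0), (0,1), (0,2), (1,0), (1,1), (1,2), (2,0), (2,1), (2,2)) is [[-5, 5, 3, 2, 2, -4, -9, 13, 9], [0, 0, 0, 0, -2, -1, 0, -2, -1], [2, -2, -6, -8, 12, 2, 6, -2, -8]].
There the 3×3 minor on rows j ∈ {0, 1, 2}, columns (i,k) ∈ {(0,0), (0,2), (1,1)} is det [[-5, 3, 2], [0, 0, -2], [2, -6, 12]] = 48 ≠ 0, so this unfolding has rank ≥ 3; CP rank is at least every unfolding rank, so rank(T) ≥ 3. (This is only a lower bound: in general the CP rank may exceed every unfolding rank, so we still need to exhibit 3 rank-1 terms summing to T.)
Upper bound: T is a sum of 3 rank-1 terms, T = [0, 1, 1] ⊗ [2, -1, 2] ⊗ [0, 2, 1] + [1, -1, 2] ⊗ [1, 0, -1] ⊗ [-4, 4, 4] + [1, 2, 1] ⊗ [1, 0, 2] ⊗ [-1, 1, -1] (written with every a and b primitive with positive leading entry and the scale carried by c; CP decompositions are not unique, and this one is verified by expanding entrywise), so rank(T) ≤ 3.
These bounds meet, so rank(T) = 3.
Check entry T[1,0,0] = 2: (1)·(2)·(0) + (-1)·(1)·(-4) + (2)·(1)·(-1) = 2.

rank(T) = 3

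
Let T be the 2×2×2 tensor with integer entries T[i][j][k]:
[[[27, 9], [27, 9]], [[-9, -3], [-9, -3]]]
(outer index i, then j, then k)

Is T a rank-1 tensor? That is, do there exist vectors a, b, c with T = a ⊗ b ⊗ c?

Yes

The mode-1 fibre T[:,0,0] = [27, -9] gives a = [3, -1] (primitive direction); the mode-2 fibre T[0,:,0] = [27, 27] gives b = [1, 1]; then c[k] = T[0,0,k] / (a[0]·b[0]) = [27, 9] / 3 = [9, 3].
Expanding [3, -1] ⊗ [1, 1] ⊗ [9, 3] reproduces all 8 entries of T, so T = [3, -1] ⊗ [1, 1] ⊗ [9, 3] and rank(T) ≤ 1.
Equivalently every frontal slice T[:,:,k] is c[k] times the rank-1 matrix [3, -1] ⊗ [1, 1]. So T has rank 1 (it is nonzero).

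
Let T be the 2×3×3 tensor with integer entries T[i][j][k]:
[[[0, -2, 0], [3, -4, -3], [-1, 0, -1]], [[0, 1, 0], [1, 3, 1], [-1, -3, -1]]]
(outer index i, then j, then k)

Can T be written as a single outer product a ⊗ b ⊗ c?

The mode-2 unfolding of T (rows indexed by j, columns by (i,k) = (0,0), (0,1), (0,2), (1,0), (1,1), (1,2)) is [[0, -2, 0, 0, 1, 0], [3, -4, -3, 1, 3, 1], [-1, 0, -1, -1, -3, -1]].
There the 3×3 minor on rows j ∈ {0, 1, 2}, columns (i,k) ∈ {(0,0), (0,1), (0,2)} is det [[0, -2, 0], [3, -4, -3], [-1, 0, -1]] = -12 ≠ 0, so this unfolding has rank ≥ 3; CP rank is at least every unfolding rank, so rank(T) ≥ 3.
In particular rank(T) ≥ 3 > 1, so T is not rank-1.

No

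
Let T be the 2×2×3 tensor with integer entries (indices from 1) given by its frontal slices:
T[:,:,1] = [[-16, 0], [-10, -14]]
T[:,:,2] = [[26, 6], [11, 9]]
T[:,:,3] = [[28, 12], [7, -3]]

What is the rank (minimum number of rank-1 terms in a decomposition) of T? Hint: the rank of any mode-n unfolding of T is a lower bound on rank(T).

Lower bound: the mode-3 unfolding of T (rows indexed by k, columns by (i,j) = (1,1), (1,2), (2,1), (2,2)) is [[-16, 0, -10, -14], [26, 6, 11, 9], [28, 12, 7, -3]].
There the 2×2 minor on rows k ∈ {1, 2}, columns (i,j) ∈ {(1,1), (1,2)} is det [[-16, 0], [26, 6]] = -96 ≠ 0, so this unfolding has rank ≥ 2; CP rank is at least every unfolding rank, so rank(T) ≥ 2. (Unfolding ranks only ever bound the CP rank from below — rank(T) can be strictly larger than all of them — so the matching upper bound has to come from an explicit 2-term decomposition.)
Upper bound — finding two terms. Write S_k = T[:,:,k] for the frontal slices: S₁ = [[-16, 0], [-10, -14]], S₂ = [[26, 6], [11, 9]], S₃ = [[28, 12], [7, -3]].
If T = a₁ ⊗ b₁ ⊗ c₁ + a₂ ⊗ b₂ ⊗ c₂ then each S_k = c₁[k]·a₁b₁ᵀ + c₂[k]·a₂b₂ᵀ. S₁ and S₂ are linearly independent, so a₁b₁ᵀ and a₂b₂ᵀ must span the same plane of matrices: they are the rank-1 matrices of the form x·S₁ + y·S₂.
det(x·S₁ + y·S₂) is 224·x² − 448·xy + 168·y² = 56·(2·x − 3·y)(2·x − y), vanishing at (x:y) = (3:2) and (1:2).
M₁ = 3·S₁ + 2·S₂ = [[4, 12], [-8, -24]] = 4·[1, -2][1, 3]ᵀ and M₂ = S₁ + 2·S₂ = [[36, 12], [12, 4]] = 4·[3, 1][3, 1]ᵀ, so take a₁ = [1, -2], b₁ = [1, 3], a₂ = [3, 1], b₂ = [3, 1].
Each slice is an integer combination of E₁ = a₁b₁ᵀ and E₂ = a₂b₂ᵀ: S₁ = 2·E₁ − 2·E₂, S₂ = −E₁ + 3·E₂, S₃ = E₁ + 3·E₂; reading off coefficients, c₁ = [2, -1, 1] and c₂ = [-2, 3, 3].
Hence T = [1, -2] ⊗ [1, 3] ⊗ [2, -1, 1] + [3, 1] ⊗ [3, 1] ⊗ [-2, 3, 3], so rank(T) ≤ 2.
These bounds meet, so rank(T) = 2.

2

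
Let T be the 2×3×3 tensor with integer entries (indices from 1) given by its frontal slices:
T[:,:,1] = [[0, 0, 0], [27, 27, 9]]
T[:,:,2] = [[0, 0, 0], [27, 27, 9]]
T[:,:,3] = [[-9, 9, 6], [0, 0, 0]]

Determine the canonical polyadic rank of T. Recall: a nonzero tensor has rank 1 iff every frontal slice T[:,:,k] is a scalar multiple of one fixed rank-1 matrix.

Lower bound: the mode-2 unfolding of T (rows indexed by j, columns by (i,k) = (1,1), (1,2), (1,3), (2,1), (2,2), (2,3)) is [[0, 0, -9, 27, 27, 0], [0, 0, 9, 27, 27, 0], [0, 0, 6, 9, 9, 0]].
There the 2×2 minor on rows j ∈ {1, 2}, columns (i,k) ∈ {(1,3), (2,1)} is det [[-9, 27], [9, 27]] = -486 ≠ 0, so this unfolding has rank ≥ 2; CP rank is at least every unfolding rank, so rank(T) ≥ 2. (Flattening ranks never certify an upper bound on CP rank; for that we must actually write T with 2 rank-1 terms.)
Upper bound — finding two terms. Write S_k = T[:,:,k] for the frontal slices: S₁ = [[0, 0, 0], [27, 27, 9]], S₂ = [[0, 0, 0], [27, 27, 9]], S₃ = [[-9, 9, 6], [0, 0, 0]].
If T = a₁ ∘ b₁ ∘ c₁ + a₂ ∘ b₂ ∘ c₂ then each S_k = c₁[k]·a₁b₁ᵀ + c₂[k]·a₂b₂ᵀ. S₁ and S₃ are linearly independent, so a₁b₁ᵀ and a₂b₂ᵀ must span the same plane of matrices: they are the rank-1 matrices of the form x·S₁ + y·S₃.
The 2×2 minor of x·S₁ + y·S₃ on rows {1,2}, columns {1,2} is −486·xy = (-486)·(y)(x), vanishing at (x:y) = (1:0) and (0:1).
M₁ = S₁ = [[0, 0, 0], [27, 27, 9]] = 9·[0, 1][3, 3, 1]ᵀ and M₂ = S₃ = [[-9, 9, 6], [0, 0, 0]] = (-3)·[1, 0][3, -3, -2]ᵀ, so take a₁ = [0, 1], b₁ = [3, 3, 1], a₂ = [1, 0], b₂ = [3, -3, -2].
Each slice is an integer combination of E₁ = a₁b₁ᵀ and E₂ = a₂b₂ᵀ: S₁ = 9·E₁, S₂ = 9·E₁, S₃ = −3·E₂; reading off coefficients, c₁ = [9, 9, 0] and c₂ = [0, 0, -3].
Hence T = [0, 1] ∘ [3, 3, 1] ∘ [9, 9, 0] + [1, 0] ∘ [3, -3, -2] ∘ [0, 0, -3], so rank(T) ≤ 2.
These bounds meet, so rank(T) = 2.
Check entry T[2,3,2] = 9: (1)·(1)·(9) + (0)·(-2)·(0) = 9.

2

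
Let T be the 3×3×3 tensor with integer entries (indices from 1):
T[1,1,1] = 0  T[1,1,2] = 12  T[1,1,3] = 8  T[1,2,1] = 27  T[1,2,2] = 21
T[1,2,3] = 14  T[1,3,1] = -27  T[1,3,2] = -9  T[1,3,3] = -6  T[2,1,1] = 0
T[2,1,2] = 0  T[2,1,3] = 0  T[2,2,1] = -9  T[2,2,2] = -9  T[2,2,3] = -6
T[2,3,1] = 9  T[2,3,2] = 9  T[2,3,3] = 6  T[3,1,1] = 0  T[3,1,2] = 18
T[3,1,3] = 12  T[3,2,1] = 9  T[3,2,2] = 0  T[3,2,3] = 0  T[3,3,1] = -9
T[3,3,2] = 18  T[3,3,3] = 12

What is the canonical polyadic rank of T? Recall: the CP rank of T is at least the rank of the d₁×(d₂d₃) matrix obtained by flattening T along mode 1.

Lower bound: the mode-1 unfolding of T (rows indexed by i, columns by (j,k) = (1,1), (1,2), (1,3), (2,1), (2,2), (2,3), (3,1), (3,2), (3,3)) is [[0, 12, 8, 27, 21, 14, -27, -9, -6], [0, 0, 0, -9, -9, -6, 9, 9, 6], [0, 18, 12, 9, 0, 0, -9, 18, 12]].
There the 2×2 minor on rows i ∈ {1, 2}, columns (j,k) ∈ {(1,2), (2,1)} is det [[12, 27], [0, -9]] = -108 ≠ 0, so this unfolding has rank ≥ 2; CP rank is at least every unfolding rank, so rank(T) ≥ 2. (Unfolding ranks only ever bound the CP rank from below — rank(T) can be strictly larger than all of them — so the matching upper bound has to come from an explicit 2-term decomposition.)
Upper bound — finding two terms. Write S_k = T[:,:,k] for the frontal slices: S₁ = [[0, 27, -27], [0, -9, 9], [0, 9, -9]], S₂ = [[12, 21, -9], [0, -9, 9], [18, 0, 18]], S₃ = [[8, 14, -6], [0, -6, 6], [12, 0, 12]].
If T = a₁ ⊗ b₁ ⊗ c₁ + a₂ ⊗ b₂ ⊗ c₂ then each S_k = c₁[k]·a₁b₁ᵀ + c₂[k]·a₂b₂ᵀ. S₁ and S₂ are linearly independent, so a₁b₁ᵀ and a₂b₂ᵀ must span the same plane of matrices: they are the rank-1 matrices of the form x·S₁ + y·S₂.
The 2×2 minor of x·S₁ + y·S₂ on rows {1,2}, columns {1,2} is −108·xy − 108·y² = (-108)·(y)(x + y), vanishing at (x:y) = (1:0) and (1:-1).
M₁ = S₁ = [[0, 27, -27], [0, -9, 9], [0, 9, -9]] = 9·[3, -1, 1][0, 1, -1]ᵀ and M₂ = S₁ − S₂ = [[-12, 6, -18], [0, 0, 0], [-18, 9, -27]] = (-3)·[2, 0, 3][2, -1, 3]ᵀ, so take a₁ = [3, -1, 1], b₁ = [0, 1, -1], a₂ = [2, 0, 3], b₂ = [2, -1, 3].
Each slice is an integer combination of E₁ = a₁b₁ᵀ and E₂ = a₂b₂ᵀ: S₁ = 9·E₁, S₂ = 9·E₁ + 3·E₂, S₃ = 6·E₁ + 2·E₂; reading off coefficients, c₁ = [9, 9, 6] and c₂ = [0, 3, 2].
Hence T = [3, -1, 1] ⊗ [0, 1, -1] ⊗ [9, 9, 6] + [2, 0, 3] ⊗ [2, -1, 3] ⊗ [0, 3, 2], so rank(T) ≤ 2.
These bounds meet, so rank(T) = 2.

2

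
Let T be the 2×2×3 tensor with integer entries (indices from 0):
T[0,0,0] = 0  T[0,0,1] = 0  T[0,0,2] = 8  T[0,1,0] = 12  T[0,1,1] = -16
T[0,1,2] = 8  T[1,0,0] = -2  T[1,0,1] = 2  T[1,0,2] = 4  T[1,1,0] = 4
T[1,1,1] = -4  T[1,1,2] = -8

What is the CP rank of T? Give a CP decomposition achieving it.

Lower bound: the mode-3 unfolding of T (rows indexed by k, columns by (i,j) = (0,0), (0,1), (1,0), (1,1)) is [[0, 12, -2, 4], [0, -16, 2, -4], [8, 8, 4, -8]].
There the 3×3 minor on rows k ∈ {0, 1, 2}, columns (i,j) ∈ {(0,0), (0,1), (1,0)} is det [[0, 12, -2], [0, -16, 2], [8, 8, 4]] = -64 ≠ 0, so this unfolding has rank ≥ 3; CP rank is at least every unfolding rank, so rank(T) ≥ 3. (This is only a lower bound: in general the CP rank may exceed every unfolding rank, so we still need to exhibit 3 rank-1 terms summing to T.)
Upper bound: T is a sum of 3 rank-1 terms, T = [1, 0] (x) [0, 1] (x) [4, -8, 8] + [1, 0] (x) [1, 2] (x) [2, -2, 4] + [1, 1] (x) [1, -2] (x) [-2, 2, 4] (one valid choice — decompositions are not unique — normalised so each a, b is primitive with positive first nonzero entry; check it by expanding all entries), so rank(T) ≤ 3.
These bounds meet, so rank(T) = 3.
Check entry T[1,0,0] = -2: (0)·(0)·(4) + (0)·(1)·(2) + (1)·(1)·(-2) = -2.

rank(T) = 3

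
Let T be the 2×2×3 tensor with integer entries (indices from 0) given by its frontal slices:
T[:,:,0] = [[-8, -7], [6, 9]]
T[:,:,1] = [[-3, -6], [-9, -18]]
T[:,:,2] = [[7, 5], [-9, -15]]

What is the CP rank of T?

2

Lower bound: the mode-1 unfolding of T (rows indexed by i, columns by (j,k) = (0,0), (0,1), (0,2), (1,0), (1,1), (1,2)) is [[-8, -3, 7, -7, -6, 5], [6, -9, -9, 9, -18, -15]].
There the 2×2 minor on rows i ∈ {0, 1}, columns (j,k) ∈ {(0,0), (0,1)} is det [[-8, -3], [6, -9]] = 90 ≠ 0, so this unfolding has rank ≥ 2; CP rank is at least every unfolding rank, so rank(T) ≥ 2. (Unfolding ranks only ever bound the CP rank from below — rank(T) can be strictly larger than all of them — so the matching upper bound has to come from an explicit 2-term decomposition.)
Upper bound — finding two terms. Write S_k = T[:,:,k] for the frontal slices: S₀ = [[-8, -7], [6, 9]], S₁ = [[-3, -6], [-9, -18]], S₂ = [[7, 5], [-9, -15]].
If T = a₁ ⊗ b₁ ⊗ c₁ + a₂ ⊗ b₂ ⊗ c₂ then each S_k = c₁[k]·a₁b₁ᵀ + c₂[k]·a₂b₂ᵀ. S₀ and S₁ are linearly independent, so a₁b₁ᵀ and a₂b₂ᵀ must span the same plane of matrices: they are the rank-1 matrices of the form x·S₀ + y·S₁.
det(x·S₀ + y·S₁) is −30·x² + 90·xy = (-30)·(x − 3·y)(x), vanishing at (x:y) = (3:1) and (0:1).
M₁ = 3·S₀ + S₁ = [[-27, -27], [9, 9]] = (-9)·[3, -1][1, 1]ᵀ and M₂ = S₁ = [[-3, -6], [-9, -18]] = (-3)·[1, 3][1, 2]ᵀ, so take a₁ = [3, -1], b₁ = [1, 1], a₂ = [1, 3], b₂ = [1, 2].
Each slice is an integer combination of E₁ = a₁b₁ᵀ and E₂ = a₂b₂ᵀ: S₀ = −3·E₁ + E₂, S₁ = −3·E₂, S₂ = 3·E₁ − 2·E₂; reading off coefficients, c₁ = [-3, 0, 3] and c₂ = [1, -3, -2].
Hence T = [3, -1] ⊗ [1, 1] ⊗ [-3, 0, 3] + [1, 3] ⊗ [1, 2] ⊗ [1, -3, -2], so rank(T) ≤ 2.
These bounds meet, so rank(T) = 2.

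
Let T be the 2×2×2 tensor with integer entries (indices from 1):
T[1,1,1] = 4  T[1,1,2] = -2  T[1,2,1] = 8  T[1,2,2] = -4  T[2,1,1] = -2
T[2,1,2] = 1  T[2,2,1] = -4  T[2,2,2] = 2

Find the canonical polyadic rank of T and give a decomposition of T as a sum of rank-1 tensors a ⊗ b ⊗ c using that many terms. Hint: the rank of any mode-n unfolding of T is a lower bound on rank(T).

Lower bound: T ≠ 0 (e.g. T[1,1,1] = 4), so rank(T) ≥ 1.
Upper bound: if T = a ⊗ b ⊗ c then every fibre of T is a multiple of the corresponding factor, so read the factors off the fibres through the nonzero entry T[1,1,1] = 4.
The mode-1 fibre T[:,1,1] = [4, -2] gives a = [2, -1] (primitive direction); the mode-2 fibre T[1,:,1] = [4, 8] gives b = [1, 2]; then c[k] = T[1,1,k] / (a[1]·b[1]) = [4, -2] / 2 = [2, -1].
Expanding [2, -1] ⊗ [1, 2] ⊗ [2, -1] reproduces all 8 entries of T, so T = [2, -1] ⊗ [1, 2] ⊗ [2, -1] and rank(T) ≤ 1.
These bounds meet, so rank(T) = 1.
Check entry T[2,1,1] = -2: (-1)·(1)·(2) = -2.

rank(T) = 1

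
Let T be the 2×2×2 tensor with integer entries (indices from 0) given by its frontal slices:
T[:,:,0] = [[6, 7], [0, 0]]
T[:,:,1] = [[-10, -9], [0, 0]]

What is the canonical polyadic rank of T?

2

Lower bound: the mode-2 unfolding of T (rows indexed by j, columns by (i,k) = (0,0), (0,1), (1,0), (1,1)) is [[6, -10, 0, 0], [7, -9, 0, 0]].
There the 2×2 minor on rows j ∈ {0, 1}, columns (i,k) ∈ {(0,0), (0,1)} is det [[6, -10], [7, -9]] = 16 ≠ 0, so this unfolding has rank ≥ 2; CP rank is at least every unfolding rank, so rank(T) ≥ 2. (This is only a lower bound: in general the CP rank may exceed every unfolding rank, so we still need to exhibit 2 rank-1 terms summing to T.)
Upper bound — finding two terms. Every mode-1 slice of T is a multiple of one matrix: T[i,:,:] = a[i]·M with a = [1, 0] and M = [[6, -10], [7, -9]] (rows indexed by j, columns by k). So it suffices to write M as a sum of two rank-1 matrices.
Splitting M by its rows (j = 0, 1), M = [1, 0][6, -10]ᵀ + [0, 1][7, -9]ᵀ.
Hence T = [1, 0] ⊗ [1, 0] ⊗ [6, -10] + [1, 0] ⊗ [0, 1] ⊗ [7, -9], so rank(T) ≤ 2.
These bounds meet, so rank(T) = 2.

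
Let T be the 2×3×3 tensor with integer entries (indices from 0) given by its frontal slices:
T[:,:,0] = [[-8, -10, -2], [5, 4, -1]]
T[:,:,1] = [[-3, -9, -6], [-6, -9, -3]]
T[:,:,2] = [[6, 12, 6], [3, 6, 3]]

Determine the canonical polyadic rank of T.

2

Lower bound: the mode-1 unfolding of T (rows indexed by i, columns by (j,k) = (0,0), (0,1), (0,2), (1,0), (1,1), (1,2), (2,0), (2,1), (2,2)) is [[-8, -3, 6, -10, -9, 12, -2, -6, 6], [5, -6, 3, 4, -9, 6, -1, -3, 3]].
There the 2×2 minor on rows i ∈ {0, 1}, columns (j,k) ∈ {(0,0), (0,1)} is det [[-8, -3], [5, -6]] = 63 ≠ 0, so this unfolding has rank ≥ 2; CP rank is at least every unfolding rank, so rank(T) ≥ 2. (Unfolding ranks only ever bound the CP rank from below — rank(T) can be strictly larger than all of them — so the matching upper bound has to come from an explicit 2-term decomposition.)
Upper bound — finding two terms. Write S_k = T[:,:,k] for the frontal slices: S₀ = [[-8, -10, -2], [5, 4, -1]], S₁ = [[-3, -9, -6], [-6, -9, -3]], S₂ = [[6, 12, 6], [3, 6, 3]].
If T = a₁ ⊗ b₁ ⊗ c₁ + a₂ ⊗ b₂ ⊗ c₂ then each S_k = c₁[k]·a₁b₁ᵀ + c₂[k]·a₂b₂ᵀ. S₀ and S₁ are linearly independent, so a₁b₁ᵀ and a₂b₂ᵀ must span the same plane of matrices: they are the rank-1 matrices of the form x·S₀ + y·S₁.
The 2×2 minor of x·S₀ + y·S₁ on rows {0,1}, columns {0,1} is 18·x² + 45·xy − 27·y² = 9·(x + 3·y)(2·x − y), vanishing at (x:y) = (3:-1) and (1:2).
M₁ = 3·S₀ − S₁ = [[-21, -21, 0], [21, 21, 0]] = (-21)·(1, -1)(1, 1, 0)ᵀ and M₂ = S₀ + 2·S₁ = [[-14, -28, -14], [-7, -14, -7]] = (-7)·(2, 1)(1, 2, 1)ᵀ, so take a₁ = (1, -1), b₁ = (1, 1, 0), a₂ = (2, 1), b₂ = (1, 2, 1).
Each slice is an integer combination of E₁ = a₁b₁ᵀ and E₂ = a₂b₂ᵀ: S₀ = −6·E₁ − E₂, S₁ = 3·E₁ − 3·E₂, S₂ = 3·E₂; reading off coefficients, c₁ = (-6, 3, 0) and c₂ = (-1, -3, 3).
Hence T = (1, -1) ⊗ (1, 1, 0) ⊗ (-6, 3, 0) + (2, 1) ⊗ (1, 2, 1) ⊗ (-1, -3, 3), so rank(T) ≤ 2.
These bounds meet, so rank(T) = 2.
Check entry T[1,0,1] = -6: (-1)·(1)·(3) + (1)·(1)·(-3) = -6.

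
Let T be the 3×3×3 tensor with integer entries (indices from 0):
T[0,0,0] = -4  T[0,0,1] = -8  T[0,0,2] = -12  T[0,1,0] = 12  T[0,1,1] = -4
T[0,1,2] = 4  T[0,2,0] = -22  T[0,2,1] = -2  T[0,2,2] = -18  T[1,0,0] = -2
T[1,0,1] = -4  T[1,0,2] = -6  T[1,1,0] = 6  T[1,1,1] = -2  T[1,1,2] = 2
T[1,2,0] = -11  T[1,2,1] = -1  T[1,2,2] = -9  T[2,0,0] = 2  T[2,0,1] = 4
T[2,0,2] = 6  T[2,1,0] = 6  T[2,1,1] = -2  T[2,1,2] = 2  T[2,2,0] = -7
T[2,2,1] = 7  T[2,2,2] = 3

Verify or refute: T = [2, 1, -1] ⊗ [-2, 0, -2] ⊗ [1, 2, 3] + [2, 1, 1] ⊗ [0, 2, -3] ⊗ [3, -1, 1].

Yes

Reconstruct entrywise from the claimed factors. For example, T[1,1,2] = 2 and Σₗ aₗ[1]bₗ[1]cₗ[2] = (1)·(0)·(3) + (1)·(2)·(1) = 2; checking all 27 entries, every one matches. The claim holds.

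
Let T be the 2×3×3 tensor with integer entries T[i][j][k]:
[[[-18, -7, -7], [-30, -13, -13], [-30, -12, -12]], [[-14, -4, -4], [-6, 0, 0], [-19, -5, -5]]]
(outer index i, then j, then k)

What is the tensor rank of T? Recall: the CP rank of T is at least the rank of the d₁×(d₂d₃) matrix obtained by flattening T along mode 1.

2

Lower bound: the mode-3 unfolding of T (rows indexed by k, columns by (i,j) = (0,0), (0,1), (0,2), (1,0), (1,1), (1,2)) is [[-18, -30, -30, -14, -6, -19], [-7, -13, -12, -4, 0, -5], [-7, -13, -12, -4, 0, -5]].
There the 2×2 minor on rows k ∈ {0, 1}, columns (i,j) ∈ {(0,0), (0,1)} is det [[-18, -30], [-7, -13]] = 24 ≠ 0, so this unfolding has rank ≥ 2; CP rank is at least every unfolding rank, so rank(T) ≥ 2. (This is only a lower bound: in general the CP rank may exceed every unfolding rank, so we still need to exhibit 2 rank-1 terms summing to T.)
Upper bound — finding two terms. Write S_k = T[:,:,k] for the frontal slices: S₀ = [[-18, -30, -30], [-14, -6, -19]], S₁ = [[-7, -13, -12], [-4, 0, -5]], S₂ = [[-7, -13, -12], [-4, 0, -5]].
If T = a₁ (x) b₁ (x) c₁ + a₂ (x) b₂ (x) c₂ then each S_k = c₁[k]·a₁b₁ᵀ + c₂[k]·a₂b₂ᵀ. S₀ and S₁ are linearly independent, so a₁b₁ᵀ and a₂b₂ᵀ must span the same plane of matrices: they are the rank-1 matrices of the form x·S₀ + y·S₁.
The 2×2 minor of x·S₀ + y·S₁ on rows {0,1}, columns {0,1} is −312·x² − 260·xy − 52·y² = (-52)·(2·x + y)(3·x + y), vanishing at (x:y) = (1:-2) and (1:-3).
M₁ = S₀ − 2·S₁ = [[-4, -4, -6], [-6, -6, -9]] = −[2, 3][2, 2, 3]ᵀ and M₂ = S₀ − 3·S₁ = [[3, 9, 6], [-2, -6, -4]] = [3, -2][1, 3, 2]ᵀ, so take a₁ = [2, 3], b₁ = [2, 2, 3], a₂ = [3, -2], b₂ = [1, 3, 2].
Each slice is an integer combination of E₁ = a₁b₁ᵀ and E₂ = a₂b₂ᵀ: S₀ = −3·E₁ − 2·E₂, S₁ = −E₁ − E₂, S₂ = −E₁ − E₂; reading off coefficients, c₁ = [-3, -1, -1] and c₂ = [-2, -1, -1].
Hence T = [2, 3] (x) [2, 2, 3] (x) [-3, -1, -1] + [3, -2] (x) [1, 3, 2] (x) [-2, -1, -1], so rank(T) ≤ 2.
These bounds meet, so rank(T) = 2.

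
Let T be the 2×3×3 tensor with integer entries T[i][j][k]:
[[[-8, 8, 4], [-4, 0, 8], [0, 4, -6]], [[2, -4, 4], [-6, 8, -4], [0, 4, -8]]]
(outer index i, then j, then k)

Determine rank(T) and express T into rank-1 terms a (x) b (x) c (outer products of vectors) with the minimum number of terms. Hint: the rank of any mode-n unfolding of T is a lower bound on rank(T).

Lower bound: the mode-3 unfolding of T (rows indexed by k, columns by (i,j) = (0,0), (0,1), (0,2), (1,0), (1,1), (1,2)) is [[-8, -4, 0, 2, -6, 0], [8, 0, 4, -4, 8, 4], [4, 8, -6, 4, -4, -8]].
There the 3×3 minor on rows k ∈ {0, 1, 2}, columns (i,j) ∈ {(0,0), (0,1), (1,0)} is det [[-8, -4, 2], [8, 0, -4], [4, 8, 4]] = 64 ≠ 0, so this unfolding has rank ≥ 3; CP rank is at least every unfolding rank, so rank(T) ≥ 3. (This is only a lower bound: in general the CP rank may exceed every unfolding rank, so we still need to exhibit 3 rank-1 terms summing to T.)
Upper bound: T is a sum of 3 rank-1 terms, T = [0, 1] (x) [1, -2, -1] (x) [2, -4, 4] + [1, 0] (x) [2, 0, 1] (x) [-4, 4, 2] + [2, 1] (x) [0, 1, -1] (x) [-2, 0, 4] (written with every a and b primitive with positive leading entry and the scale carried by c; CP decompositions are not unique, and this one is verified by expanding entrywise), so rank(T) ≤ 3.
These bounds meet, so rank(T) = 3.

rank(T) = 3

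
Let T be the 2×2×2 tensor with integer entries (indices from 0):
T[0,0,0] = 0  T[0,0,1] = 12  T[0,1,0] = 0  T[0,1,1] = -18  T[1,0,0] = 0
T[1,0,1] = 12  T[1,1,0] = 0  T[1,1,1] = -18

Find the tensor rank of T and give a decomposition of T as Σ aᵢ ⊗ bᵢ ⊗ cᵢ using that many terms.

rank(T) = 1

Lower bound: T ≠ 0 (e.g. T[0,0,1] = 12), so rank(T) ≥ 1.
Upper bound: if T = a ⊗ b ⊗ c then every fibre of T is a multiple of the corresponding factor, so read the factors off the fibres through the nonzero entry T[0,0,1] = 12.
The mode-1 fibre T[:,0,1] = [12, 12] gives a = [1, 1] (primitive direction); the mode-2 fibre T[0,:,1] = [12, -18] gives b = [2, -3]; then c[k] = T[0,0,k] / (a[0]·b[0]) = [0, 12] / 2 = [0, 6].
Expanding [1, 1] ⊗ [2, -3] ⊗ [0, 6] reproduces all 8 entries of T, so T = [1, 1] ⊗ [2, -3] ⊗ [0, 6] and rank(T) ≤ 1.
These bounds meet, so rank(T) = 1.
Check entry T[1,1,1] = -18: (1)·(-3)·(6) = -18.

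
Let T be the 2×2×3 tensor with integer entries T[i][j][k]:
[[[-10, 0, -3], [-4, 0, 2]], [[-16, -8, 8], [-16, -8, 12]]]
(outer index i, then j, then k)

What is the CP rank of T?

Lower bound: the mode-3 unfolding of T (rows indexed by k, columns by (i,j) = (0,0), (0,1), (1,0), (1,1)) is [[-10, -4, -16, -16], [0, 0, -8, -8], [-3, 2, 8, 12]].
There the 3×3 minor on rows k ∈ {0, 1, 2}, columns (i,j) ∈ {(0,0), (0,1), (1,0)} is det [[-10, -4, -16], [0, 0, -8], [-3, 2, 8]] = -256 ≠ 0, so this unfolding has rank ≥ 3; CP rank is at least every unfolding rank, so rank(T) ≥ 3. (Flattening ranks never certify an upper bound on CP rank; for that we must actually write T with 3 rank-1 terms.)
Upper bound: T is a sum of 3 rank-1 terms, T = [0, 1] ⊗ [1, 1] ⊗ [-8, -8, 8] + [1, 2] ⊗ [1, 2] ⊗ [-2, 0, 1] + [2, 1] ⊗ [1, 0] ⊗ [-4, 0, -2] (written with every a and b primitive with positive leading entry and the scale carried by c; CP decompositions are not unique, and this one is verified by expanding entrywise), so rank(T) ≤ 3.
These bounds meet, so rank(T) = 3.

3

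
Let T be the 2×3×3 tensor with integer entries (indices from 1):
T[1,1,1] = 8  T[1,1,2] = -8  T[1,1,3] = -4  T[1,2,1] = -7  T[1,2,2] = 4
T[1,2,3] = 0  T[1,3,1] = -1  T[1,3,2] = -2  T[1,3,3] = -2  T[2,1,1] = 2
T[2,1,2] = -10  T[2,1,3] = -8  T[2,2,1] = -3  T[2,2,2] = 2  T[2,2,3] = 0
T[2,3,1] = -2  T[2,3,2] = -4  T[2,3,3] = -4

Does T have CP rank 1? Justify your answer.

No

The mode-3 unfolding of T (rows indexed by k, columns by (i,j) = (1,1), (1,2), (1,3), (2,1), (2,2), (2,3)) is [[8, -7, -1, 2, -3, -2], [-8, 4, -2, -10, 2, -4], [-4, 0, -2, -8, 0, -4]].
There the 3×3 minor on rows k ∈ {1, 2, 3}, columns (i,j) ∈ {(1,1), (1,2), (1,3)} is det [[8, -7, -1], [-8, 4, -2], [-4, 0, -2]] = -24 ≠ 0, so this unfolding has rank ≥ 3; CP rank is at least every unfolding rank, so rank(T) ≥ 3.
In particular rank(T) ≥ 3 > 1, so T is not rank-1.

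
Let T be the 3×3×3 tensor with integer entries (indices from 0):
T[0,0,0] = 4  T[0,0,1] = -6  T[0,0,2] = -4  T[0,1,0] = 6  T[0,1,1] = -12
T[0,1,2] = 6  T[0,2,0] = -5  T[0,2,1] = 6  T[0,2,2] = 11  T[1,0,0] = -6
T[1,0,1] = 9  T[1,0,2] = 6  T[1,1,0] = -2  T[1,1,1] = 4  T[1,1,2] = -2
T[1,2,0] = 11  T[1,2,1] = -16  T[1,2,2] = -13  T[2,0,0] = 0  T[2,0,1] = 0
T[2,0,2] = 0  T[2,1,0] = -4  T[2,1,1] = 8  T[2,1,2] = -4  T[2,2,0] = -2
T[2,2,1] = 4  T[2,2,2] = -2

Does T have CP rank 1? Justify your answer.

The mode-1 unfolding of T (rows indexed by i, columns by (j,k) = (0,0), (0,1), (0,2), (1,0), (1,1), (1,2), (2,0), (2,1), (2,2)) is [[4, -6, -4, 6, -12, 6, -5, 6, 11], [-6, 9, 6, -2, 4, -2, 11, -16, -13], [0, 0, 0, -4, 8, -4, -2, 4, -2]].
There the 2×2 minor on rows i ∈ {0, 1}, columns (j,k) ∈ {(0,0), (1,0)} is det [[4, 6], [-6, -2]] = 28 ≠ 0, so this unfolding has rank ≥ 2; CP rank is at least every unfolding rank, so rank(T) ≥ 2.
In particular rank(T) ≥ 2 > 1, so T is not rank-1.

No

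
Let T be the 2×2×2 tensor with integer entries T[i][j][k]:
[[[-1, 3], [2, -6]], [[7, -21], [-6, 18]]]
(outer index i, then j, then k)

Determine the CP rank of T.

2

Lower bound: the mode-1 unfolding of T (rows indexed by i, columns by (j,k) = (0,0), (0,1), (1,0), (1,1)) is [[-1, 3, 2, -6], [7, -21, -6, 18]].
There the 2×2 minor on rows i ∈ {0, 1}, columns (j,k) ∈ {(0,0), (1,0)} is det [[-1, 2], [7, -6]] = -8 ≠ 0, so this unfolding has rank ≥ 2; CP rank is at least every unfolding rank, so rank(T) ≥ 2. (Unfolding ranks only ever bound the CP rank from below — rank(T) can be strictly larger than all of them — so the matching upper bound has to come from an explicit 2-term decomposition.)
Upper bound — finding two terms. Every mode-3 slice of T is a multiple of one matrix: T[:,:,k] = c[k]·M with c = [1, -3] and M = [[-1, 2], [7, -6]] (rows indexed by i, columns by j). So it suffices to write M as a sum of two rank-1 matrices.
Splitting M by its rows (i = 0, 1), M = [1, 0][-1, 2]ᵀ + [0, 1][7, -6]ᵀ.
Hence T = [1, 0] ⊗ [-1, 2] ⊗ [1, -3] + [0, 1] ⊗ [7, -6] ⊗ [1, -3], so rank(T) ≤ 2.
These bounds meet, so rank(T) = 2.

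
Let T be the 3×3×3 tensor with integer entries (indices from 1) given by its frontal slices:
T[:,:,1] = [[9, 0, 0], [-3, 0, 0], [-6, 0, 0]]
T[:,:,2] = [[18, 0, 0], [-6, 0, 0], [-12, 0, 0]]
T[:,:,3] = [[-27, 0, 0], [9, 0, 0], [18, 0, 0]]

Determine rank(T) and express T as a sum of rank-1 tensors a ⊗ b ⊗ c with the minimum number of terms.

Lower bound: T ≠ 0 (e.g. T[1,1,1] = 9), so rank(T) ≥ 1.
Upper bound: if T = a ⊗ b ⊗ c then every fibre of T is a multiple of the corresponding factor, so read the factors off the fibres through the nonzero entry T[1,1,1] = 9.
The mode-1 fibre T[:,1,1] = [9, -3, -6] gives a = [3, -1, -2] (primitive direction); the mode-2 fibre T[1,:,1] = [9, 0, 0] gives b = [1, 0, 0]; then c[k] = T[1,1,k] / (a[1]·b[1]) = [9, 18, -27] / 3 = [3, 6, -9].
Expanding [3, -1, -2] ⊗ [1, 0, 0] ⊗ [3, 6, -9] reproduces all 27 entries of T, so T = [3, -1, -2] ⊗ [1, 0, 0] ⊗ [3, 6, -9] and rank(T) ≤ 1.
These bounds meet, so rank(T) = 1.
Check entry T[2,2,2] = 0: (-1)·(0)·(6) = 0.

rank(T) = 1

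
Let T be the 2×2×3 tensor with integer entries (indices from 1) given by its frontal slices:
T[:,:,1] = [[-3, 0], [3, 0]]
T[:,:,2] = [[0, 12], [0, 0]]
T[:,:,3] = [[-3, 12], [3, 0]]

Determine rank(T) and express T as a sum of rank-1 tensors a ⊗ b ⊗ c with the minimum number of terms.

Lower bound: the mode-2 unfolding of T (rows indexed by j, columns by (i,k) = (1,1), (1,2), (1,3), (2,1), (2,2), (2,3)) is [[-3, 0, -3, 3, 0, 3], [0, 12, 12, 0, 0, 0]].
There the 2×2 minor on rows j ∈ {1, 2}, columns (i,k) ∈ {(1,1), (1,2)} is det [[-3, 0], [0, 12]] = -36 ≠ 0, so this unfolding has rank ≥ 2; CP rank is at least every unfolding rank, so rank(T) ≥ 2. (Unfolding ranks only ever bound the CP rank from below — rank(T) can be strictly larger than all of them — so the matching upper bound has to come from an explicit 2-term decomposition.)
Upper bound — finding two terms. Write S_k = T[:,:,k] for the frontal slices: S₁ = [[-3, 0], [3, 0]], S₂ = [[0, 12], [0, 0]], S₃ = [[-3, 12], [3, 0]].
If T = a₁ ⊗ b₁ ⊗ c₁ + a₂ ⊗ b₂ ⊗ c₂ then each S_k = c₁[k]·a₁b₁ᵀ + c₂[k]·a₂b₂ᵀ. S₁ and S₂ are linearly independent, so a₁b₁ᵀ and a₂b₂ᵀ must span the same plane of matrices: they are the rank-1 matrices of the form x·S₁ + y·S₂.
det(x·S₁ + y·S₂) is −36·xy = (-36)·(y)(x), vanishing at (x:y) = (1:0) and (0:1).
M₁ = S₁ = [[-3, 0], [3, 0]] = (-3)·(1, -1)(1, 0)ᵀ and M₂ = S₂ = [[0, 12], [0, 0]] = 12·(1, 0)(0, 1)ᵀ, so take a₁ = (1, -1), b₁ = (1, 0), a₂ = (1, 0), b₂ = (0, 1).
Each slice is an integer combination of E₁ = a₁b₁ᵀ and E₂ = a₂b₂ᵀ: S₁ = −3·E₁, S₂ = 12·E₂, S₃ = −3·E₁ + 12·E₂; reading off coefficients, c₁ = (-3, 0, -3) and c₂ = (0, 12, 12).
Hence T = (1, -1) ⊗ (1, 0) ⊗ (-3, 0, -3) + (1, 0) ⊗ (0, 1) ⊗ (0, 12, 12), so rank(T) ≤ 2.
These bounds meet, so rank(T) = 2.

rank(T) = 2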